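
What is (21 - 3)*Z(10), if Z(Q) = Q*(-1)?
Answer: -180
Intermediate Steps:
Z(Q) = -Q
(21 - 3)*Z(10) = (21 - 3)*(-1*10) = 18*(-10) = -180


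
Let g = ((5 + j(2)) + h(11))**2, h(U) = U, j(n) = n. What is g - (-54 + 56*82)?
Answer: -4214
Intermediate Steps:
g = 324 (g = ((5 + 2) + 11)**2 = (7 + 11)**2 = 18**2 = 324)
g - (-54 + 56*82) = 324 - (-54 + 56*82) = 324 - (-54 + 4592) = 324 - 1*4538 = 324 - 4538 = -4214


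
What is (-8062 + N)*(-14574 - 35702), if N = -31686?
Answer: 1998370448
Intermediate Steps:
(-8062 + N)*(-14574 - 35702) = (-8062 - 31686)*(-14574 - 35702) = -39748*(-50276) = 1998370448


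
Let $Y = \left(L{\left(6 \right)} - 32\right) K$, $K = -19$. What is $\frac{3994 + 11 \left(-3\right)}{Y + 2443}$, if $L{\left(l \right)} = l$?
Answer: $\frac{3961}{2937} \approx 1.3487$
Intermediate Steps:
$Y = 494$ ($Y = \left(6 - 32\right) \left(-19\right) = \left(-26\right) \left(-19\right) = 494$)
$\frac{3994 + 11 \left(-3\right)}{Y + 2443} = \frac{3994 + 11 \left(-3\right)}{494 + 2443} = \frac{3994 - 33}{2937} = 3961 \cdot \frac{1}{2937} = \frac{3961}{2937}$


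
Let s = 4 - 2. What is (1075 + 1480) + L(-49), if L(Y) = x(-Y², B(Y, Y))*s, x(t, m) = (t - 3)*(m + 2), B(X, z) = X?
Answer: 228531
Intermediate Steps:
s = 2
x(t, m) = (-3 + t)*(2 + m)
L(Y) = -12 - 6*Y - 4*Y² - 2*Y³ (L(Y) = (-6 - 3*Y + 2*(-Y²) + Y*(-Y²))*2 = (-6 - 3*Y - 2*Y² - Y³)*2 = (-6 - Y³ - 3*Y - 2*Y²)*2 = -12 - 6*Y - 4*Y² - 2*Y³)
(1075 + 1480) + L(-49) = (1075 + 1480) + (-12 - 6*(-49) - 4*(-49)² - 2*(-49)³) = 2555 + (-12 + 294 - 4*2401 - 2*(-117649)) = 2555 + (-12 + 294 - 9604 + 235298) = 2555 + 225976 = 228531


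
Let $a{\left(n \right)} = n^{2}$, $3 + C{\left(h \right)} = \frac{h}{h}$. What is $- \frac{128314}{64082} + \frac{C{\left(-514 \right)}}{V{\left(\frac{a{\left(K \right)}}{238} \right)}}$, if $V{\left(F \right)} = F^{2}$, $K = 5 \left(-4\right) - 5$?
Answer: $- \frac{28691188933}{12516015625} \approx -2.2924$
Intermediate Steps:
$C{\left(h \right)} = -2$ ($C{\left(h \right)} = -3 + \frac{h}{h} = -3 + 1 = -2$)
$K = -25$ ($K = -20 - 5 = -25$)
$- \frac{128314}{64082} + \frac{C{\left(-514 \right)}}{V{\left(\frac{a{\left(K \right)}}{238} \right)}} = - \frac{128314}{64082} - \frac{2}{\left(\frac{\left(-25\right)^{2}}{238}\right)^{2}} = \left(-128314\right) \frac{1}{64082} - \frac{2}{\left(625 \cdot \frac{1}{238}\right)^{2}} = - \frac{64157}{32041} - \frac{2}{\left(\frac{625}{238}\right)^{2}} = - \frac{64157}{32041} - \frac{2}{\frac{390625}{56644}} = - \frac{64157}{32041} - \frac{113288}{390625} = - \frac{28691188933}{12516015625}$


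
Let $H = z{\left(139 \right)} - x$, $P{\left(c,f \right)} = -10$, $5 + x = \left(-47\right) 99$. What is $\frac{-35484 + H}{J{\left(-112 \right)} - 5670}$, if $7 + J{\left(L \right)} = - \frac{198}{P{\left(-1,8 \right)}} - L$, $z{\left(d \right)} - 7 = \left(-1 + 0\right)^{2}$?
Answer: $\frac{77045}{13863} \approx 5.5576$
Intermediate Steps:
$x = -4658$ ($x = -5 - 4653 = -4658$)
$z{\left(d \right)} = 8$ ($z{\left(d \right)} = 7 + \left(-1 + 0\right)^{2} = 7 + \left(-1\right)^{2} = 7 + 1 = 8$)
$H = 4666$ ($H = 8 - -4658 = 8 + 4658 = 4666$)
$J{\left(L \right)} = \frac{64}{5} - L$ ($J{\left(L \right)} = -7 - \left(- \frac{99}{5} + L\right) = \frac{64}{5} - L$)
$\frac{-35484 + H}{J{\left(-112 \right)} - 5670} = \frac{-35484 + 4666}{\left(\frac{64}{5} - -112\right) - 5670} = - \frac{30818}{\left(\frac{64}{5} + 112\right) - 5670} = - \frac{30818}{\frac{624}{5} - 5670} = - \frac{30818}{- \frac{27726}{5}} = \left(-30818\right) \left(- \frac{5}{27726}\right) = \frac{77045}{13863}$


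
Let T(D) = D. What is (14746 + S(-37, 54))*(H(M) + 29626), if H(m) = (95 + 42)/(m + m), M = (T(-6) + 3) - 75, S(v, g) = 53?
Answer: 22797953227/52 ≈ 4.3842e+8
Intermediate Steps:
M = -78 (M = (-6 + 3) - 75 = -3 - 75 = -78)
H(m) = 137/(2*m) (H(m) = 137/((2*m)) = 137*(1/(2*m)) = 137/(2*m))
(14746 + S(-37, 54))*(H(M) + 29626) = (14746 + 53)*((137/2)/(-78) + 29626) = 14799*((137/2)*(-1/78) + 29626) = 14799*(-137/156 + 29626) = 14799*(4621519/156) = 22797953227/52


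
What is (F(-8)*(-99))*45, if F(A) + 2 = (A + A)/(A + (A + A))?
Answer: 5940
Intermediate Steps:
F(A) = -4/3 (F(A) = -2 + (A + A)/(A + (A + A)) = -2 + (2*A)/(A + 2*A) = -2 + (2*A)/((3*A)) = -2 + (2*A)*(1/(3*A)) = -2 + ⅔ = -4/3)
(F(-8)*(-99))*45 = -4/3*(-99)*45 = 132*45 = 5940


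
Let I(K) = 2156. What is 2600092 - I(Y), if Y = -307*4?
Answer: 2597936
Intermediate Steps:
Y = -1228
2600092 - I(Y) = 2600092 - 1*2156 = 2600092 - 2156 = 2597936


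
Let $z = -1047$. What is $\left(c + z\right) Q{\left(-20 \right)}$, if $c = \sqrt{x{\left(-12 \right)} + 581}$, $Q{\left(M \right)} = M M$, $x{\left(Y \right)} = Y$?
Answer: $-418800 + 400 \sqrt{569} \approx -4.0926 \cdot 10^{5}$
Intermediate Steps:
$Q{\left(M \right)} = M^{2}$
$c = \sqrt{569}$ ($c = \sqrt{-12 + 581} = \sqrt{569} \approx 23.854$)
$\left(c + z\right) Q{\left(-20 \right)} = \left(\sqrt{569} - 1047\right) \left(-20\right)^{2} = \left(-1047 + \sqrt{569}\right) 400 = -418800 + 400 \sqrt{569}$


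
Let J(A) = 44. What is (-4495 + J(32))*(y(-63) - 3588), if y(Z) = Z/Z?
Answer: 15965737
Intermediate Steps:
y(Z) = 1
(-4495 + J(32))*(y(-63) - 3588) = (-4495 + 44)*(1 - 3588) = -4451*(-3587) = 15965737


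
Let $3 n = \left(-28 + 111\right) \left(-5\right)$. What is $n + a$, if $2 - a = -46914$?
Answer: $\frac{140333}{3} \approx 46778.0$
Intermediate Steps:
$a = 46916$ ($a = 2 - -46914 = 2 + 46914 = 46916$)
$n = - \frac{415}{3}$ ($n = \frac{\left(-28 + 111\right) \left(-5\right)}{3} = \frac{83 \left(-5\right)}{3} = \frac{1}{3} \left(-415\right) = - \frac{415}{3} \approx -138.33$)
$n + a = - \frac{415}{3} + 46916 = \frac{140333}{3}$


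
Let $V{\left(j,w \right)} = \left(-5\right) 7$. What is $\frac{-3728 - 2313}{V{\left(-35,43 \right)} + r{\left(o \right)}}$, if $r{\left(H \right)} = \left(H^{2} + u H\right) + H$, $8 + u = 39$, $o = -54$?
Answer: $- \frac{6041}{1153} \approx -5.2394$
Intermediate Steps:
$u = 31$ ($u = -8 + 39 = 31$)
$V{\left(j,w \right)} = -35$
$r{\left(H \right)} = H^{2} + 32 H$ ($r{\left(H \right)} = \left(H^{2} + 31 H\right) + H = H^{2} + 32 H$)
$\frac{-3728 - 2313}{V{\left(-35,43 \right)} + r{\left(o \right)}} = \frac{-3728 - 2313}{-35 - 54 \left(32 - 54\right)} = - \frac{6041}{-35 - -1188} = - \frac{6041}{-35 + 1188} = - \frac{6041}{1153}$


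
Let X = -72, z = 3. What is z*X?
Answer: -216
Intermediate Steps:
z*X = 3*(-72) = -216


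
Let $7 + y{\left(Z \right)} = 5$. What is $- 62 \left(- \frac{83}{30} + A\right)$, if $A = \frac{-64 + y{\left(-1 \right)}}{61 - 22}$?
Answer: $\frac{53909}{195} \approx 276.46$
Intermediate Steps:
$y{\left(Z \right)} = -2$ ($y{\left(Z \right)} = -7 + 5 = -2$)
$A = - \frac{22}{13}$ ($A = \frac{-64 - 2}{61 - 22} = - \frac{66}{39} = \left(-66\right) \frac{1}{39} = - \frac{22}{13} \approx -1.6923$)
$- 62 \left(- \frac{83}{30} + A\right) = - 62 \left(- \frac{83}{30} - \frac{22}{13}\right) = \left(-62\right) \left(- \frac{1739}{390}\right) = \frac{53909}{195}$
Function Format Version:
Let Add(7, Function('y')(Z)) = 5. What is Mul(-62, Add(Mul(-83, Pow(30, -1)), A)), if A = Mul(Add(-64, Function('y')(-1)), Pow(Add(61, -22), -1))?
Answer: Rational(53909, 195) ≈ 276.46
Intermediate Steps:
Function('y')(Z) = -2 (Function('y')(Z) = Add(-7, 5) = -2)
A = Rational(-22, 13) (A = Mul(Add(-64, -2), Pow(Add(61, -22), -1)) = Mul(-66, Pow(39, -1)) = Mul(-66, Rational(1, 39)) = Rational(-22, 13) ≈ -1.6923)
Mul(-62, Add(Mul(-83, Pow(30, -1)), A)) = Mul(-62, Add(Mul(-83, Pow(30, -1)), Rational(-22, 13))) = Mul(-62, Add(Mul(-83, Rational(1, 30)), Rational(-22, 13))) = Mul(-62, Add(Rational(-83, 30), Rational(-22, 13))) = Mul(-62, Rational(-1739, 390)) = Rational(53909, 195)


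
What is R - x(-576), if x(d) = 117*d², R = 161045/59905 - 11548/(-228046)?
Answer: -53029353123999795/1366109563 ≈ -3.8818e+7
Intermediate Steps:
R = 3741745101/1366109563 (R = 161045*(1/59905) - 11548*(-1/228046) = 32209/11981 + 5774/114023 = 3741745101/1366109563 ≈ 2.7390)
R - x(-576) = 3741745101/1366109563 - 117*(-576)² = 3741745101/1366109563 - 117*331776 = 3741745101/1366109563 - 1*38817792 = 3741745101/1366109563 - 38817792 = -53029353123999795/1366109563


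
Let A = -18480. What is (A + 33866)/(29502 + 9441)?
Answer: 15386/38943 ≈ 0.39509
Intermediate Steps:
(A + 33866)/(29502 + 9441) = (-18480 + 33866)/(29502 + 9441) = 15386/38943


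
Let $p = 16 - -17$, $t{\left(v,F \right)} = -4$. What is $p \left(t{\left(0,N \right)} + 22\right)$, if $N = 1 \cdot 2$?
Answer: $594$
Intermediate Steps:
$N = 2$
$p = 33$ ($p = 16 + 17 = 33$)
$p \left(t{\left(0,N \right)} + 22\right) = 33 \left(-4 + 22\right) = 33 \cdot 18 = 594$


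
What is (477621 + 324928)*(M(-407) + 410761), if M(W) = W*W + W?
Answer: 462270631647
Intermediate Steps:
M(W) = W + W² (M(W) = W² + W = W + W²)
(477621 + 324928)*(M(-407) + 410761) = (477621 + 324928)*(-407*(1 - 407) + 410761) = 802549*(-407*(-406) + 410761) = 802549*(165242 + 410761) = 802549*576003 = 462270631647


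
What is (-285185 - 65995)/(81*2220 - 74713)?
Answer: -351180/105107 ≈ -3.3412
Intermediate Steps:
(-285185 - 65995)/(81*2220 - 74713) = -351180/(179820 - 74713) = -351180/105107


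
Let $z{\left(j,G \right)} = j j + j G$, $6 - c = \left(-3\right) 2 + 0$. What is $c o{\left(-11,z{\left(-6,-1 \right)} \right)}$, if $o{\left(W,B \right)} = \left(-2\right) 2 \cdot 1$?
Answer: $-48$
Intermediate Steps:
$c = 12$ ($c = 6 - \left(\left(-3\right) 2 + 0\right) = 6 - \left(-6 + 0\right) = 6 - -6 = 6 + 6 = 12$)
$z{\left(j,G \right)} = j^{2} + G j$
$o{\left(W,B \right)} = -4$ ($o{\left(W,B \right)} = \left(-4\right) 1 = -4$)
$c o{\left(-11,z{\left(-6,-1 \right)} \right)} = 12 \left(-4\right) = -48$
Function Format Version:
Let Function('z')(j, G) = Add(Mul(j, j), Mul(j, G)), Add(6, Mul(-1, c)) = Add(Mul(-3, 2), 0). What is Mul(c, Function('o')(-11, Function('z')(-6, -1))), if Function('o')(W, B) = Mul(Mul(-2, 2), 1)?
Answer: -48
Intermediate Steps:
c = 12 (c = Add(6, Mul(-1, Add(Mul(-3, 2), 0))) = Add(6, Mul(-1, Add(-6, 0))) = Add(6, Mul(-1, -6)) = Add(6, 6) = 12)
Function('z')(j, G) = Add(Pow(j, 2), Mul(G, j))
Function('o')(W, B) = -4 (Function('o')(W, B) = Mul(-4, 1) = -4)
Mul(c, Function('o')(-11, Function('z')(-6, -1))) = Mul(12, -4) = -48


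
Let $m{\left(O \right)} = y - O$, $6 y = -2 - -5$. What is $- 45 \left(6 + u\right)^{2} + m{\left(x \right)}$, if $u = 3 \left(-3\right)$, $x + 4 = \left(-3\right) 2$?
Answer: $- \frac{789}{2} \approx -394.5$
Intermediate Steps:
$x = -10$ ($x = -4 - 6 = -10$)
$y = \frac{1}{2}$ ($y = \frac{-2 - -5}{6} = \frac{-2 + 5}{6} = \frac{1}{6} \cdot 3 = \frac{1}{2} \approx 0.5$)
$u = -9$
$m{\left(O \right)} = \frac{1}{2} - O$
$- 45 \left(6 + u\right)^{2} + m{\left(x \right)} = - 45 \left(6 - 9\right)^{2} + \left(\frac{1}{2} - -10\right) = - 45 \left(-3\right)^{2} + \left(\frac{1}{2} + 10\right) = \left(-45\right) 9 + \frac{21}{2} = -405 + \frac{21}{2} = - \frac{789}{2}$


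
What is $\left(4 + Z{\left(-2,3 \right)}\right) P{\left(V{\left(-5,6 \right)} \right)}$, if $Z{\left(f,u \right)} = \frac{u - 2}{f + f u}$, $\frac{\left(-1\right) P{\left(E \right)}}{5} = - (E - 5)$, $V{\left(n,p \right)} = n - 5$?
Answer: $- \frac{2325}{8} \approx -290.63$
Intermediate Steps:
$V{\left(n,p \right)} = -5 + n$
$P{\left(E \right)} = -25 + 5 E$ ($P{\left(E \right)} = - 5 \left(- (E - 5)\right) = - 5 \left(- (-5 + E)\right) = - 5 \left(5 - E\right) = -25 + 5 E$)
$Z{\left(f,u \right)} = \frac{-2 + u}{f + f u}$
$\left(4 + Z{\left(-2,3 \right)}\right) P{\left(V{\left(-5,6 \right)} \right)} = \left(4 + \frac{-2 + 3}{\left(-2\right) \left(1 + 3\right)}\right) \left(-25 + 5 \left(-5 - 5\right)\right) = \left(4 - \frac{1}{2} \cdot \frac{1}{4} \cdot 1\right) \left(-25 + 5 \left(-10\right)\right) = \left(4 - \frac{1}{8} \cdot 1\right) \left(-25 - 50\right) = \left(4 - \frac{1}{8}\right) \left(-75\right) = \frac{31}{8} \left(-75\right) = - \frac{2325}{8}$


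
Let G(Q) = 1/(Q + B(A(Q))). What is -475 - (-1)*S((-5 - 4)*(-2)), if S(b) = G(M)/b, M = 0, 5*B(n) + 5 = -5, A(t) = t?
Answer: -17101/36 ≈ -475.03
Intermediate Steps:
B(n) = -2 (B(n) = -1 + (1/5)*(-5) = -1 - 1 = -2)
G(Q) = 1/(-2 + Q) (G(Q) = 1/(Q - 2) = 1/(-2 + Q))
S(b) = -1/(2*b) (S(b) = 1/((-2 + 0)*b) = 1/((-2)*b) = -1/(2*b))
-475 - (-1)*S((-5 - 4)*(-2)) = -475 - (-1)*(-(-1/(2*(-5 - 4)))/2) = -475 - (-1)*(-1/(2*((-9*(-2))))) = -475 - (-1)*(-1/2/18) = -475 - (-1)*(-1/2*1/18) = -475 - (-1)*(-1)/36 = -475 - 1*1/36 = -475 - 1/36 = -17101/36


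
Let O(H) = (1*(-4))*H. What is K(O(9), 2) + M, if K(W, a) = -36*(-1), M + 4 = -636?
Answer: -604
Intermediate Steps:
O(H) = -4*H
M = -640 (M = -4 - 636 = -640)
K(W, a) = 36
K(O(9), 2) + M = 36 - 640 = -604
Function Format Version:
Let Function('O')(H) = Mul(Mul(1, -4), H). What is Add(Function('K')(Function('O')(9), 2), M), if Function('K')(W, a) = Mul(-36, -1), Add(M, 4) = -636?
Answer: -604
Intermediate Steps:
Function('O')(H) = Mul(-4, H)
M = -640 (M = Add(-4, -636) = -640)
Function('K')(W, a) = 36
Add(Function('K')(Function('O')(9), 2), M) = Add(36, -640) = -604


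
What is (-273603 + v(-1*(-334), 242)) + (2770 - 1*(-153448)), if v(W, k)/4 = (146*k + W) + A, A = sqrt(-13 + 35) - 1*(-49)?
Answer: 25475 + 4*sqrt(22) ≈ 25494.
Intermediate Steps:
A = 49 + sqrt(22) (A = sqrt(22) + 49 = 49 + sqrt(22) ≈ 53.690)
v(W, k) = 196 + 4*W + 4*sqrt(22) + 584*k (v(W, k) = 4*((146*k + W) + (49 + sqrt(22))) = 4*((W + 146*k) + (49 + sqrt(22))) = 4*(49 + W + sqrt(22) + 146*k) = 196 + 4*W + 4*sqrt(22) + 584*k)
(-273603 + v(-1*(-334), 242)) + (2770 - 1*(-153448)) = (-273603 + (196 + 4*(-1*(-334)) + 4*sqrt(22) + 584*242)) + (2770 - 1*(-153448)) = (-273603 + (196 + 4*334 + 4*sqrt(22) + 141328)) + (2770 + 153448) = (-273603 + (196 + 1336 + 4*sqrt(22) + 141328)) + 156218 = (-273603 + (142860 + 4*sqrt(22))) + 156218 = (-130743 + 4*sqrt(22)) + 156218 = 25475 + 4*sqrt(22)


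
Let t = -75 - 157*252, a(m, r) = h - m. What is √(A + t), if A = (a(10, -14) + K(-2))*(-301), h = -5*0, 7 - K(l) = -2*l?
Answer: 2*I*√9383 ≈ 193.73*I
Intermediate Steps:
K(l) = 7 + 2*l (K(l) = 7 - (-2)*l = 7 + 2*l)
h = 0
a(m, r) = -m (a(m, r) = 0 - m = -m)
t = -39639 (t = -75 - 39564 = -39639)
A = 2107 (A = (-1*10 + (7 + 2*(-2)))*(-301) = (-10 + (7 - 4))*(-301) = (-10 + 3)*(-301) = -7*(-301) = 2107)
√(A + t) = √(2107 - 39639) = √(-37532) = 2*I*√9383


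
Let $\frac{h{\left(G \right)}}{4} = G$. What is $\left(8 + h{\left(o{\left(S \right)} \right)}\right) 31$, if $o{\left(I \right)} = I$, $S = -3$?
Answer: $-124$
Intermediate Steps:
$h{\left(G \right)} = 4 G$
$\left(8 + h{\left(o{\left(S \right)} \right)}\right) 31 = \left(8 + 4 \left(-3\right)\right) 31 = \left(8 - 12\right) 31 = \left(-4\right) 31 = -124$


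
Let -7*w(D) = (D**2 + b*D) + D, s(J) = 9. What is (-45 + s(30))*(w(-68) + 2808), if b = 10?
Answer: -568080/7 ≈ -81154.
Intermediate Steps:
w(D) = -11*D/7 - D**2/7 (w(D) = -((D**2 + 10*D) + D)/7 = -(D**2 + 11*D)/7 = -11*D/7 - D**2/7)
(-45 + s(30))*(w(-68) + 2808) = (-45 + 9)*(-1/7*(-68)*(11 - 68) + 2808) = -36*(-1/7*(-68)*(-57) + 2808) = -36*(-3876/7 + 2808) = -36*15780/7 = -568080/7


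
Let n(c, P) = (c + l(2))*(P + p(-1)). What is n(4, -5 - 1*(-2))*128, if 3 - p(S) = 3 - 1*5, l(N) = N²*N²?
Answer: 5120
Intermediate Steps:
l(N) = N⁴
p(S) = 5 (p(S) = 3 - (3 - 1*5) = 3 - (3 - 5) = 3 - 1*(-2) = 3 + 2 = 5)
n(c, P) = (5 + P)*(16 + c) (n(c, P) = (c + 2⁴)*(P + 5) = (c + 16)*(5 + P) = (16 + c)*(5 + P) = (5 + P)*(16 + c))
n(4, -5 - 1*(-2))*128 = (80 + 5*4 + 16*(-5 - 1*(-2)) + (-5 - 1*(-2))*4)*128 = (80 + 20 + 16*(-5 + 2) + (-5 + 2)*4)*128 = (80 + 20 + 16*(-3) - 3*4)*128 = (80 + 20 - 48 - 12)*128 = 40*128 = 5120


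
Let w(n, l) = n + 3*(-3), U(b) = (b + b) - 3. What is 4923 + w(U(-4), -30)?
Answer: 4903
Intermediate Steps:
U(b) = -3 + 2*b (U(b) = 2*b - 3 = -3 + 2*b)
w(n, l) = -9 + n (w(n, l) = n - 9 = -9 + n)
4923 + w(U(-4), -30) = 4923 + (-9 + (-3 + 2*(-4))) = 4923 + (-9 + (-3 - 8)) = 4923 + (-9 - 11) = 4923 - 20 = 4903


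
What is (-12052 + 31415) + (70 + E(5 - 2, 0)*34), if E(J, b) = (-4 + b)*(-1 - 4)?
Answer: 20113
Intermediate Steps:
E(J, b) = 20 - 5*b (E(J, b) = (-4 + b)*(-5) = 20 - 5*b)
(-12052 + 31415) + (70 + E(5 - 2, 0)*34) = (-12052 + 31415) + (70 + (20 - 5*0)*34) = 19363 + (70 + (20 + 0)*34) = 19363 + (70 + 20*34) = 19363 + (70 + 680) = 19363 + 750 = 20113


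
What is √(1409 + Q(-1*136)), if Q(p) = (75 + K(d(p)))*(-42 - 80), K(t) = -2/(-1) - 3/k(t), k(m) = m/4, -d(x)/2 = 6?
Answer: 11*I*√67 ≈ 90.039*I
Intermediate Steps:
d(x) = -12 (d(x) = -2*6 = -12)
k(m) = m/4 (k(m) = m*(¼) = m/4)
K(t) = 2 - 12/t (K(t) = -2/(-1) - 3*4/t = -2*(-1) - 12/t = 2 - 12/t)
Q(p) = -9516 (Q(p) = (75 + (2 - 12/(-12)))*(-42 - 80) = (75 + (2 - 12*(-1/12)))*(-122) = (75 + (2 + 1))*(-122) = (75 + 3)*(-122) = 78*(-122) = -9516)
√(1409 + Q(-1*136)) = √(1409 - 9516) = √(-8107) = 11*I*√67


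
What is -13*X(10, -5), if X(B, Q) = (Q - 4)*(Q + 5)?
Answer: 0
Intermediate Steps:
X(B, Q) = (-4 + Q)*(5 + Q)
-13*X(10, -5) = -13*(-20 - 5 + (-5)²) = -13*(-20 - 5 + 25) = -13*0 = 0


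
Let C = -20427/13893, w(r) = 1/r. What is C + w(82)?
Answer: -50337/34522 ≈ -1.4581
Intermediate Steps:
C = -619/421 (C = -20427*1/13893 = -619/421 ≈ -1.4703)
C + w(82) = -619/421 + 1/82 = -50337/34522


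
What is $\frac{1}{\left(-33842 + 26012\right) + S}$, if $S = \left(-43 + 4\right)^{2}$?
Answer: $- \frac{1}{6309} \approx -0.0001585$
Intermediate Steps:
$S = 1521$ ($S = \left(-39\right)^{2} = 1521$)
$\frac{1}{\left(-33842 + 26012\right) + S} = \frac{1}{\left(-33842 + 26012\right) + 1521} = \frac{1}{-7830 + 1521} = \frac{1}{-6309} = - \frac{1}{6309}$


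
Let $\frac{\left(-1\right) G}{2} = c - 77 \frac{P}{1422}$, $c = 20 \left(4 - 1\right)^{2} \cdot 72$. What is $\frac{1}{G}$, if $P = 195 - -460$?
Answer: $- \frac{711}{18378685} \approx -3.8686 \cdot 10^{-5}$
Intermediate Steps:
$P = 655$ ($P = 195 + 460 = 655$)
$c = 12960$ ($c = 20 \cdot 3^{2} \cdot 72 = 20 \cdot 9 \cdot 72 = 180 \cdot 72 = 12960$)
$G = - \frac{18378685}{711}$ ($G = - 2 \left(12960 - 77 \cdot \frac{655}{1422}\right) = - 2 \left(12960 - \frac{50435}{1422}\right) = \left(-2\right) \frac{18378685}{1422} = - \frac{18378685}{711} \approx -25849.0$)
$\frac{1}{G} = \frac{1}{- \frac{18378685}{711}} = - \frac{711}{18378685}$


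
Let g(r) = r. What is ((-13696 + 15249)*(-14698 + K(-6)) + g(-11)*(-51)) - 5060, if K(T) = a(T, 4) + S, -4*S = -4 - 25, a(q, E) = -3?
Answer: -91295571/4 ≈ -2.2824e+7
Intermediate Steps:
S = 29/4 (S = -(-4 - 25)/4 = -¼*(-29) = 29/4 ≈ 7.2500)
K(T) = 17/4 (K(T) = -3 + 29/4 = 17/4)
((-13696 + 15249)*(-14698 + K(-6)) + g(-11)*(-51)) - 5060 = ((-13696 + 15249)*(-14698 + 17/4) - 11*(-51)) - 5060 = (1553*(-58775/4) + 561) - 5060 = (-91277575/4 + 561) - 5060 = -91275331/4 - 5060 = -91295571/4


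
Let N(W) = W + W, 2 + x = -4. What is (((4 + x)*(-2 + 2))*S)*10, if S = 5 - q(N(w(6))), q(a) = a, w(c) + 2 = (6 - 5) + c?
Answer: 0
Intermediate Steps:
w(c) = -1 + c (w(c) = -2 + ((6 - 5) + c) = -2 + (1 + c) = -1 + c)
x = -6 (x = -2 - 4 = -6)
N(W) = 2*W
S = -5 (S = 5 - 2*(-1 + 6) = 5 - 2*5 = 5 - 1*10 = 5 - 10 = -5)
(((4 + x)*(-2 + 2))*S)*10 = (((4 - 6)*(-2 + 2))*(-5))*10 = (-2*0*(-5))*10 = (0*(-5))*10 = 0*10 = 0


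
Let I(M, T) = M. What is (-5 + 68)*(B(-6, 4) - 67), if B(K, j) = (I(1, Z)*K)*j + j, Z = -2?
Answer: -5481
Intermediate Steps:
B(K, j) = j + K*j (B(K, j) = (1*K)*j + j = K*j + j = j + K*j)
(-5 + 68)*(B(-6, 4) - 67) = (-5 + 68)*(4*(1 - 6) - 67) = 63*(4*(-5) - 67) = 63*(-20 - 67) = 63*(-87) = -5481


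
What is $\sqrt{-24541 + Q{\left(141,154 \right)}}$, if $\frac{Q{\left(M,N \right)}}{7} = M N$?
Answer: $\sqrt{127457} \approx 357.01$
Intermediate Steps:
$Q{\left(M,N \right)} = 7 M N$
$\sqrt{-24541 + Q{\left(141,154 \right)}} = \sqrt{-24541 + 7 \cdot 141 \cdot 154} = \sqrt{-24541 + 151998} = \sqrt{127457}$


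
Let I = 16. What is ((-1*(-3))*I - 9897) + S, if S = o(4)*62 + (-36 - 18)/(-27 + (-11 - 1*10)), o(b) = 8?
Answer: -74815/8 ≈ -9351.9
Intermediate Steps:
S = 3977/8 (S = 8*62 + (-36 - 18)/(-27 + (-11 - 1*10)) = 496 - 54/(-27 + (-11 - 10)) = 496 - 54/(-27 - 21) = 496 - 54/(-48) = 496 - 54*(-1/48) = 496 + 9/8 = 3977/8 ≈ 497.13)
((-1*(-3))*I - 9897) + S = (-1*(-3)*16 - 9897) + 3977/8 = (3*16 - 9897) + 3977/8 = (48 - 9897) + 3977/8 = -9849 + 3977/8 = -74815/8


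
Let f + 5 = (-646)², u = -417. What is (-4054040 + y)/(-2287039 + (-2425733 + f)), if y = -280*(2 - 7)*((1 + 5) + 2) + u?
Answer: 4043257/4295461 ≈ 0.94129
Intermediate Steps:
f = 417311 (f = -5 + (-646)² = -5 + 417316 = 417311)
y = 10783 (y = -280*(2 - 7)*((1 + 5) + 2) - 417 = -(-1400)*(6 + 2) - 417 = -(-1400)*8 - 417 = -280*(-40) - 417 = 11200 - 417 = 10783)
(-4054040 + y)/(-2287039 + (-2425733 + f)) = (-4054040 + 10783)/(-2287039 + (-2425733 + 417311)) = -4043257/(-2287039 - 2008422) = -4043257/(-4295461) = -4043257*(-1/4295461) = 4043257/4295461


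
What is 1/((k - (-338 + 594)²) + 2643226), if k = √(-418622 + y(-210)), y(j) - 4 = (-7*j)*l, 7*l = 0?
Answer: 1288845/3322243077359 - I*√418618/6644486154718 ≈ 3.8794e-7 - 9.7375e-11*I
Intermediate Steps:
l = 0 (l = (⅐)*0 = 0)
y(j) = 4 (y(j) = 4 - 7*j*0 = 4 + 0 = 4)
k = I*√418618 (k = √(-418622 + 4) = √(-418618) = I*√418618 ≈ 647.01*I)
1/((k - (-338 + 594)²) + 2643226) = 1/((I*√418618 - (-338 + 594)²) + 2643226) = 1/((I*√418618 - 1*256²) + 2643226) = 1/((I*√418618 - 1*65536) + 2643226) = 1/((I*√418618 - 65536) + 2643226) = 1/((-65536 + I*√418618) + 2643226) = 1/(2577690 + I*√418618)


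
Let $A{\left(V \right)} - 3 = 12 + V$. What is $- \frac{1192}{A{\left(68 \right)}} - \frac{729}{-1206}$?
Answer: $- \frac{153005}{11122} \approx -13.757$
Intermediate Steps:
$A{\left(V \right)} = 15 + V$ ($A{\left(V \right)} = 3 + \left(12 + V\right) = 15 + V$)
$- \frac{1192}{A{\left(68 \right)}} - \frac{729}{-1206} = - \frac{1192}{15 + 68} - \frac{729}{-1206} = - \frac{1192}{83} - - \frac{81}{134} = \left(-1192\right) \frac{1}{83} + \frac{81}{134} = - \frac{1192}{83} + \frac{81}{134} = - \frac{153005}{11122}$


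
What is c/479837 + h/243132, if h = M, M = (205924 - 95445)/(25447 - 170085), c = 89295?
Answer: 3140106228545797/16874008505106792 ≈ 0.18609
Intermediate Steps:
M = -110479/144638 (M = 110479/(-144638) = 110479*(-1/144638) = -110479/144638 ≈ -0.76383)
h = -110479/144638 ≈ -0.76383
c/479837 + h/243132 = 89295/479837 - 110479/144638/243132 = 89295*(1/479837) - 110479/144638*1/243132 = 89295/479837 - 110479/35166126216 = 3140106228545797/16874008505106792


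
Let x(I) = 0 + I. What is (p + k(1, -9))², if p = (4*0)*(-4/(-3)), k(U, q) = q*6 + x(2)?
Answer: 2704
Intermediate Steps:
x(I) = I
k(U, q) = 2 + 6*q (k(U, q) = q*6 + 2 = 6*q + 2 = 2 + 6*q)
p = 0 (p = 0*(-4*(-⅓)) = 0*(4/3) = 0)
(p + k(1, -9))² = (0 + (2 + 6*(-9)))² = (0 + (2 - 54))² = (0 - 52)² = (-52)² = 2704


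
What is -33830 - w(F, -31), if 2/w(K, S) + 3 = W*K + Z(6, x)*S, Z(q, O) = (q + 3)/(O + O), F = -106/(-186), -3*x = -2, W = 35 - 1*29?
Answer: -876027602/25895 ≈ -33830.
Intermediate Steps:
W = 6 (W = 35 - 29 = 6)
x = 2/3 (x = -1/3*(-2) = 2/3 ≈ 0.66667)
F = 53/93 (F = -106*(-1/186) = 53/93 ≈ 0.56989)
Z(q, O) = (3 + q)/(2*O) (Z(q, O) = (3 + q)/((2*O)) = (3 + q)*(1/(2*O)) = (3 + q)/(2*O))
w(K, S) = 2/(-3 + 6*K + 27*S/4) (w(K, S) = 2/(-3 + (6*K + ((3 + 6)/(2*(2/3)))*S)) = 2/(-3 + (6*K + ((1/2)*(3/2)*9)*S)) = 2/(-3 + (6*K + 27*S/4)) = 2/(-3 + 6*K + 27*S/4))
-33830 - w(F, -31) = -33830 - 8/(3*(-4 + 8*(53/93) + 9*(-31))) = -33830 - 8/(3*(-4 + 424/93 - 279)) = -33830 - 8/(3*(-25895/93)) = -33830 - 8*(-93)/(3*25895) = -33830 - 1*(-248/25895) = -33830 + 248/25895 = -876027602/25895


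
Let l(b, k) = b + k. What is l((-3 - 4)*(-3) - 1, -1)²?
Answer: 361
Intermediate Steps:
l((-3 - 4)*(-3) - 1, -1)² = (((-3 - 4)*(-3) - 1) - 1)² = ((-7*(-3) - 1) - 1)² = ((21 - 1) - 1)² = (20 - 1)² = 19² = 361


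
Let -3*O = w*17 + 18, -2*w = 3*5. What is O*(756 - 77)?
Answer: 49567/2 ≈ 24784.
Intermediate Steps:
w = -15/2 (w = -3*5/2 = -½*15 = -15/2 ≈ -7.5000)
O = 73/2 (O = -(-15/2*17 + 18)/3 = -(-255/2 + 18)/3 = -⅓*(-219/2) = 73/2 ≈ 36.500)
O*(756 - 77) = 73*(756 - 77)/2 = (73/2)*679 = 49567/2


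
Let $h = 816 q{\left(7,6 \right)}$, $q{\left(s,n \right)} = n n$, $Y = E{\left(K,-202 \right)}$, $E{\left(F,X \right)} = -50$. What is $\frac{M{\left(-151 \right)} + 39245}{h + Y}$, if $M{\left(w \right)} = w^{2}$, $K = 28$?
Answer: $\frac{31023}{14663} \approx 2.1157$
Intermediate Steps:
$Y = -50$
$q{\left(s,n \right)} = n^{2}$
$h = 29376$ ($h = 816 \cdot 6^{2} = 816 \cdot 36 = 29376$)
$\frac{M{\left(-151 \right)} + 39245}{h + Y} = \frac{\left(-151\right)^{2} + 39245}{29376 - 50} = \frac{22801 + 39245}{29326} = 62046 \cdot \frac{1}{29326} = \frac{31023}{14663}$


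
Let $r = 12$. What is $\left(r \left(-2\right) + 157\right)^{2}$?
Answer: $17689$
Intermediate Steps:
$\left(r \left(-2\right) + 157\right)^{2} = \left(12 \left(-2\right) + 157\right)^{2} = \left(-24 + 157\right)^{2} = 133^{2} = 17689$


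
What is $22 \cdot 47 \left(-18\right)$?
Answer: $-18612$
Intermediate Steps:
$22 \cdot 47 \left(-18\right) = 1034 \left(-18\right) = -18612$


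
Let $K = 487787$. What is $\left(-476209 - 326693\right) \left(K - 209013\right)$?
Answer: $-223828202148$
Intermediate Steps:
$\left(-476209 - 326693\right) \left(K - 209013\right) = \left(-476209 - 326693\right) \left(487787 - 209013\right) = \left(-802902\right) 278774 = -223828202148$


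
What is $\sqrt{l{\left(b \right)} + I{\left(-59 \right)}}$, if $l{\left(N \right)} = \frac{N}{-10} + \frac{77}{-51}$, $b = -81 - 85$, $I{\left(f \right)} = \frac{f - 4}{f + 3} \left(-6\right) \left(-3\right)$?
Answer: $\frac{\sqrt{9191985}}{510} \approx 5.9448$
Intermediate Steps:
$I{\left(f \right)} = \frac{18 \left(-4 + f\right)}{3 + f}$ ($I{\left(f \right)} = \frac{-4 + f}{3 + f} \left(-6\right) \left(-3\right) = - \frac{6 \left(-4 + f\right)}{3 + f} \left(-3\right) = \frac{18 \left(-4 + f\right)}{3 + f}$)
$b = -166$ ($b = -81 - 85 = -166$)
$l{\left(N \right)} = - \frac{77}{51} - \frac{N}{10}$ ($l{\left(N \right)} = N \left(- \frac{1}{10}\right) + 77 \left(- \frac{1}{51}\right) = - \frac{N}{10} - \frac{77}{51} = - \frac{77}{51} - \frac{N}{10}$)
$\sqrt{l{\left(b \right)} + I{\left(-59 \right)}} = \sqrt{\left(- \frac{77}{51} - - \frac{83}{5}\right) + \frac{18 \left(-4 - 59\right)}{3 - 59}} = \sqrt{\left(- \frac{77}{51} + \frac{83}{5}\right) + 18 \frac{1}{-56} \left(-63\right)} = \sqrt{\frac{3848}{255} + 18 \left(- \frac{1}{56}\right) \left(-63\right)} = \sqrt{\frac{3848}{255} + \frac{81}{4}} = \sqrt{\frac{36047}{1020}} = \frac{\sqrt{9191985}}{510}$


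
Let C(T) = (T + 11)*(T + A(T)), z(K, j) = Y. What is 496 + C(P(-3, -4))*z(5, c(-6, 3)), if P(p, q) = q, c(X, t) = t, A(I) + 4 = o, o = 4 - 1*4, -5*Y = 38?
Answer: 4608/5 ≈ 921.60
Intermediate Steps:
Y = -38/5 (Y = -⅕*38 = -38/5 ≈ -7.6000)
o = 0 (o = 4 - 4 = 0)
A(I) = -4 (A(I) = -4 + 0 = -4)
z(K, j) = -38/5
C(T) = (-4 + T)*(11 + T) (C(T) = (T + 11)*(T - 4) = (11 + T)*(-4 + T) = (-4 + T)*(11 + T))
496 + C(P(-3, -4))*z(5, c(-6, 3)) = 496 + (-44 + (-4)² + 7*(-4))*(-38/5) = 496 + (-44 + 16 - 28)*(-38/5) = 496 - 56*(-38/5) = 496 + 2128/5 = 4608/5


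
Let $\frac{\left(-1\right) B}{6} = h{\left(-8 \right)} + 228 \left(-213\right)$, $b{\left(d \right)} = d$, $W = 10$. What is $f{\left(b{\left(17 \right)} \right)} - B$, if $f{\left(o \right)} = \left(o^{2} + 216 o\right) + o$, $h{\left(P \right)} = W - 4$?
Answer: $-287370$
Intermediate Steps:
$h{\left(P \right)} = 6$ ($h{\left(P \right)} = 10 - 4 = 6$)
$f{\left(o \right)} = o^{2} + 217 o$
$B = 291348$ ($B = - 6 \left(6 + 228 \left(-213\right)\right) = - 6 \left(6 - 48564\right) = \left(-6\right) \left(-48558\right) = 291348$)
$f{\left(b{\left(17 \right)} \right)} - B = 17 \left(217 + 17\right) - 291348 = 17 \cdot 234 - 291348 = 3978 - 291348 = -287370$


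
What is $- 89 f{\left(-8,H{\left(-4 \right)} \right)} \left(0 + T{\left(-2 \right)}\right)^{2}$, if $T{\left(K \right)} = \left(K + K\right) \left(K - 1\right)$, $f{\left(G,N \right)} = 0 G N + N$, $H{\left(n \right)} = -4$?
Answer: $51264$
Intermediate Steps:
$f{\left(G,N \right)} = N$ ($f{\left(G,N \right)} = 0 N + N = 0 + N = N$)
$T{\left(K \right)} = 2 K \left(-1 + K\right)$
$- 89 f{\left(-8,H{\left(-4 \right)} \right)} \left(0 + T{\left(-2 \right)}\right)^{2} = \left(-89\right) \left(-4\right) \left(0 + 2 \left(-2\right) \left(-1 - 2\right)\right)^{2} = 356 \left(0 + 2 \left(-2\right) \left(-3\right)\right)^{2} = 356 \left(0 + 12\right)^{2} = 356 \cdot 12^{2} = 356 \cdot 144 = 51264$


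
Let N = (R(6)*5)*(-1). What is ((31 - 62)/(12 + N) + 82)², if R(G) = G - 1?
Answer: 1203409/169 ≈ 7120.8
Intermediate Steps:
R(G) = -1 + G
N = -25 (N = ((-1 + 6)*5)*(-1) = (5*5)*(-1) = 25*(-1) = -25)
((31 - 62)/(12 + N) + 82)² = ((31 - 62)/(12 - 25) + 82)² = (-31/(-13) + 82)² = (-31*(-1/13) + 82)² = (31/13 + 82)² = (1097/13)² = 1203409/169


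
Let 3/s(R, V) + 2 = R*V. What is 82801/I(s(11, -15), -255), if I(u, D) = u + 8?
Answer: 446057/43 ≈ 10373.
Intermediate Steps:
s(R, V) = 3/(-2 + R*V)
I(u, D) = 8 + u
82801/I(s(11, -15), -255) = 82801/(8 + 3/(-2 + 11*(-15))) = 82801/(8 + 3/(-2 - 165)) = 82801/(8 + 3/(-167)) = 82801/(8 + 3*(-1/167)) = 82801/(8 - 3/167) = 82801/(1333/167) = 82801*(167/1333) = 446057/43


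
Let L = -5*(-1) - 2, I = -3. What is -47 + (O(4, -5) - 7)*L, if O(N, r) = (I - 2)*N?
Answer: -128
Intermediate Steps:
L = 3 (L = 5 - 2 = 3)
O(N, r) = -5*N (O(N, r) = (-3 - 2)*N = -5*N)
-47 + (O(4, -5) - 7)*L = -47 + (-5*4 - 7)*3 = -47 + (-20 - 7)*3 = -47 - 27*3 = -47 - 81 = -128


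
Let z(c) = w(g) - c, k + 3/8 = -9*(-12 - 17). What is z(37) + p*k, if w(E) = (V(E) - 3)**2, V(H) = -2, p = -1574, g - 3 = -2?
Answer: -1640943/4 ≈ -4.1024e+5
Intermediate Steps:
g = 1 (g = 3 - 2 = 1)
k = 2085/8 (k = -3/8 - 9*(-12 - 17) = -3/8 - 9*(-29) = -3/8 + 261 = 2085/8 ≈ 260.63)
w(E) = 25 (w(E) = (-2 - 3)**2 = (-5)**2 = 25)
z(c) = 25 - c
z(37) + p*k = (25 - 1*37) - 1574*2085/8 = (25 - 37) - 1640895/4 = -12 - 1640895/4 = -1640943/4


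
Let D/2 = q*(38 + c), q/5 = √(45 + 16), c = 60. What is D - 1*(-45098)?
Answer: 45098 + 980*√61 ≈ 52752.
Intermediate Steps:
q = 5*√61 (q = 5*√(45 + 16) = 5*√61 ≈ 39.051)
D = 980*√61 (D = 2*((5*√61)*(38 + 60)) = 2*((5*√61)*98) = 2*(490*√61) = 980*√61 ≈ 7654.0)
D - 1*(-45098) = 980*√61 - 1*(-45098) = 980*√61 + 45098 = 45098 + 980*√61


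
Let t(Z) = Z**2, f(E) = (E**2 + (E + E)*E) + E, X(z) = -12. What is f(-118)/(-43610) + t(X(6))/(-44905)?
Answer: -26810753/27975815 ≈ -0.95835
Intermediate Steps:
f(E) = E + 3*E**2 (f(E) = (E**2 + (2*E)*E) + E = (E**2 + 2*E**2) + E = 3*E**2 + E = E + 3*E**2)
f(-118)/(-43610) + t(X(6))/(-44905) = -118*(1 + 3*(-118))/(-43610) + (-12)**2/(-44905) = -118*(1 - 354)*(-1/43610) + 144*(-1/44905) = -118*(-353)*(-1/43610) - 144/44905 = 41654*(-1/43610) - 144/44905 = -20827/21805 - 144/44905 = -26810753/27975815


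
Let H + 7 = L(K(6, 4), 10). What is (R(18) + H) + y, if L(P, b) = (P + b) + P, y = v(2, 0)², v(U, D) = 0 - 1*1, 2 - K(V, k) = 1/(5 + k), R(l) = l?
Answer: 232/9 ≈ 25.778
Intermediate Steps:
K(V, k) = 2 - 1/(5 + k)
v(U, D) = -1 (v(U, D) = 0 - 1 = -1)
y = 1 (y = (-1)² = 1)
L(P, b) = b + 2*P
H = 61/9 (H = -7 + (10 + 2*((9 + 2*4)/(5 + 4))) = -7 + (10 + 2*((9 + 8)/9)) = -7 + (10 + 2*((⅑)*17)) = -7 + (10 + 2*(17/9)) = -7 + (10 + 34/9) = -7 + 124/9 = 61/9 ≈ 6.7778)
(R(18) + H) + y = (18 + 61/9) + 1 = 223/9 + 1 = 232/9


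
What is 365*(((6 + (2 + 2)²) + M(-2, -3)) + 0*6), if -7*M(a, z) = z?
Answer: 57305/7 ≈ 8186.4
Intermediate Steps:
M(a, z) = -z/7
365*(((6 + (2 + 2)²) + M(-2, -3)) + 0*6) = 365*(((6 + (2 + 2)²) - ⅐*(-3)) + 0*6) = 365*(((6 + 4²) + 3/7) + 0) = 365*(((6 + 16) + 3/7) + 0) = 365*((22 + 3/7) + 0) = 365*(157/7 + 0) = 365*(157/7) = 57305/7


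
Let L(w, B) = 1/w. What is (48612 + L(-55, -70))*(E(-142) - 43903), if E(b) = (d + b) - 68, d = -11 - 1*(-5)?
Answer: -117959161421/55 ≈ -2.1447e+9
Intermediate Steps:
d = -6 (d = -11 + 5 = -6)
E(b) = -74 + b (E(b) = (-6 + b) - 68 = -74 + b)
(48612 + L(-55, -70))*(E(-142) - 43903) = (48612 + 1/(-55))*((-74 - 142) - 43903) = (48612 - 1/55)*(-216 - 43903) = (2673659/55)*(-44119) = -117959161421/55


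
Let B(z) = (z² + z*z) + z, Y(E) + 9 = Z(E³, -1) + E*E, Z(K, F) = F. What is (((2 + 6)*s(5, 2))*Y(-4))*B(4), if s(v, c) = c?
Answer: 3456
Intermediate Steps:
Y(E) = -10 + E² (Y(E) = -9 + (-1 + E*E) = -9 + (-1 + E²) = -10 + E²)
B(z) = z + 2*z² (B(z) = (z² + z²) + z = 2*z² + z = z + 2*z²)
(((2 + 6)*s(5, 2))*Y(-4))*B(4) = (((2 + 6)*2)*(-10 + (-4)²))*(4*(1 + 2*4)) = ((8*2)*(-10 + 16))*(4*(1 + 8)) = (16*6)*(4*9) = 96*36 = 3456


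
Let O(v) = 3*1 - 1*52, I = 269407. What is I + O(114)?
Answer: 269358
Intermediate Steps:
O(v) = -49 (O(v) = 3 - 52 = -49)
I + O(114) = 269407 - 49 = 269358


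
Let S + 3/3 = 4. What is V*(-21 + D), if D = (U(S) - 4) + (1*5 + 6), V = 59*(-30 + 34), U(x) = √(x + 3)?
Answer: -3304 + 236*√6 ≈ -2725.9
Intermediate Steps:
S = 3 (S = -1 + 4 = 3)
U(x) = √(3 + x)
V = 236 (V = 59*4 = 236)
D = 7 + √6 (D = (√(3 + 3) - 4) + (1*5 + 6) = (√6 - 4) + (5 + 6) = (-4 + √6) + 11 = 7 + √6 ≈ 9.4495)
V*(-21 + D) = 236*(-21 + (7 + √6)) = 236*(-14 + √6) = -3304 + 236*√6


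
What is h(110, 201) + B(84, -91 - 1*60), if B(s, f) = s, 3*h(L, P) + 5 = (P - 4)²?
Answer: 39056/3 ≈ 13019.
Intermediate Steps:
h(L, P) = -5/3 + (-4 + P)²/3 (h(L, P) = -5/3 + (P - 4)²/3 = -5/3 + (-4 + P)²/3)
h(110, 201) + B(84, -91 - 1*60) = (-5/3 + (-4 + 201)²/3) + 84 = (-5/3 + (⅓)*197²) + 84 = (-5/3 + (⅓)*38809) + 84 = (-5/3 + 38809/3) + 84 = 38804/3 + 84 = 39056/3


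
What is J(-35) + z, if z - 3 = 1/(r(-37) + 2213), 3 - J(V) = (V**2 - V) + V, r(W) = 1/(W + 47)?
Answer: -26977679/22131 ≈ -1219.0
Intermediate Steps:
r(W) = 1/(47 + W)
J(V) = 3 - V**2 (J(V) = 3 - ((V**2 - V) + V) = 3 - V**2)
z = 66403/22131 (z = 3 + 1/(1/(47 - 37) + 2213) = 3 + 1/(1/10 + 2213) = 3 + 1/(22131/10) = 3 + 10/22131 = 66403/22131 ≈ 3.0005)
J(-35) + z = (3 - 1*(-35)**2) + 66403/22131 = (3 - 1*1225) + 66403/22131 = (3 - 1225) + 66403/22131 = -1222 + 66403/22131 = -26977679/22131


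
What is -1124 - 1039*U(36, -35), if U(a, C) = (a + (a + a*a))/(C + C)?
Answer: 671336/35 ≈ 19181.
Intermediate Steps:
U(a, C) = (a² + 2*a)/(2*C) (U(a, C) = (a + (a + a²))/((2*C)) = (a² + 2*a)*(1/(2*C)) = (a² + 2*a)/(2*C))
-1124 - 1039*U(36, -35) = -1124 - 1039*36*(2 + 36)/(2*(-35)) = -1124 - 1039*36*(-1)*38/(2*35) = -1124 - 1039*(-684/35) = -1124 + 710676/35 = 671336/35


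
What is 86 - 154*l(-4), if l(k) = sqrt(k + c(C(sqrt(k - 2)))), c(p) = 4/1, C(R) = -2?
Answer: 86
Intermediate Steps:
c(p) = 4 (c(p) = 4*1 = 4)
l(k) = sqrt(4 + k) (l(k) = sqrt(k + 4) = sqrt(4 + k))
86 - 154*l(-4) = 86 - 154*sqrt(4 - 4) = 86 - 154*sqrt(0) = 86 - 154*0 = 86 + 0 = 86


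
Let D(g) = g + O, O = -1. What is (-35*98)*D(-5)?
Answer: 20580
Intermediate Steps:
D(g) = -1 + g (D(g) = g - 1 = -1 + g)
(-35*98)*D(-5) = (-35*98)*(-1 - 5) = -3430*(-6) = 20580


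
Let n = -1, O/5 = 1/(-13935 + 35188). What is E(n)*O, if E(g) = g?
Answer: -5/21253 ≈ -0.00023526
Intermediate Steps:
O = 5/21253 (O = 5/(-13935 + 35188) = 5/21253 ≈ 0.00023526)
E(n)*O = -1*5/21253 = -5/21253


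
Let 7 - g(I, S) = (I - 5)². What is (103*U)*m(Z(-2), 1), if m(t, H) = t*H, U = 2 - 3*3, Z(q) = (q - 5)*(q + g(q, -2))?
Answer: -222068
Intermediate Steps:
g(I, S) = 7 - (-5 + I)² (g(I, S) = 7 - (I - 5)² = 7 - (-5 + I)²)
Z(q) = (-5 + q)*(7 + q - (-5 + q)²) (Z(q) = (q - 5)*(q + (7 - (-5 + q)²)) = (-5 + q)*(7 + q - (-5 + q)²))
U = -7 (U = 2 - 9 = -7)
m(t, H) = H*t
(103*U)*m(Z(-2), 1) = (103*(-7))*(1*(90 - 1*(-2)³ - 73*(-2) + 16*(-2)²)) = -721*(90 - 1*(-8) + 146 + 16*4) = -721*(90 + 8 + 146 + 64) = -721*308 = -222068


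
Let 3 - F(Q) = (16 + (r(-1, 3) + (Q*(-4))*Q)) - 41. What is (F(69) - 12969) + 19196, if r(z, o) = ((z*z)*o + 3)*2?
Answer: 25287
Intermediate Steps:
r(z, o) = 6 + 2*o*z² (r(z, o) = (z²*o + 3)*2 = (o*z² + 3)*2 = (3 + o*z²)*2 = 6 + 2*o*z²)
F(Q) = 16 + 4*Q² (F(Q) = 3 - ((16 + ((6 + 2*3*(-1)²) + (Q*(-4))*Q)) - 41) = 3 - ((16 + ((6 + 2*3*1) + (-4*Q)*Q)) - 41) = 3 - ((16 + ((6 + 6) - 4*Q²)) - 41) = 3 - ((16 + (12 - 4*Q²)) - 41) = 3 - ((28 - 4*Q²) - 41) = 3 - (-13 - 4*Q²) = 3 + (13 + 4*Q²) = 16 + 4*Q²)
(F(69) - 12969) + 19196 = ((16 + 4*69²) - 12969) + 19196 = ((16 + 4*4761) - 12969) + 19196 = ((16 + 19044) - 12969) + 19196 = (19060 - 12969) + 19196 = 6091 + 19196 = 25287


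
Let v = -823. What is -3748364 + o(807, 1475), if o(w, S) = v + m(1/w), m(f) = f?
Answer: -3025593908/807 ≈ -3.7492e+6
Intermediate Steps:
o(w, S) = -823 + 1/w
-3748364 + o(807, 1475) = -3748364 + (-823 + 1/807) = -3748364 - 664160/807 = -3025593908/807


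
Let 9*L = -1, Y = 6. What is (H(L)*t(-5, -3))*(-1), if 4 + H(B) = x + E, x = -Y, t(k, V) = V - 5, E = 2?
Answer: -64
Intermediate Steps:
L = -⅑ (L = (⅑)*(-1) = -⅑ ≈ -0.11111)
t(k, V) = -5 + V
x = -6 (x = -1*6 = -6)
H(B) = -8 (H(B) = -4 + (-6 + 2) = -4 - 4 = -8)
(H(L)*t(-5, -3))*(-1) = -8*(-5 - 3)*(-1) = -8*(-8)*(-1) = 64*(-1) = -64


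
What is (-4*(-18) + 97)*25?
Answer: 4225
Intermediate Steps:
(-4*(-18) + 97)*25 = (72 + 97)*25 = 169*25 = 4225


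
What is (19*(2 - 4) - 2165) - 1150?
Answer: -3353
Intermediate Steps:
(19*(2 - 4) - 2165) - 1150 = (19*(-2) - 2165) - 1150 = (-38 - 2165) - 1150 = -2203 - 1150 = -3353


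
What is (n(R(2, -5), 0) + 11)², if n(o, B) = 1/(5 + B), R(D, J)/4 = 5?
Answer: 3136/25 ≈ 125.44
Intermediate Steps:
R(D, J) = 20 (R(D, J) = 4*5 = 20)
(n(R(2, -5), 0) + 11)² = (1/(5 + 0) + 11)² = (1/5 + 11)² = (⅕ + 11)² = (56/5)² = 3136/25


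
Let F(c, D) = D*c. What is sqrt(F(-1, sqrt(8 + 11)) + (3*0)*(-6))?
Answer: I*19**(1/4) ≈ 2.0878*I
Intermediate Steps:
sqrt(F(-1, sqrt(8 + 11)) + (3*0)*(-6)) = sqrt(sqrt(8 + 11)*(-1) + (3*0)*(-6)) = sqrt(sqrt(19)*(-1) + 0*(-6)) = sqrt(-sqrt(19) + 0) = sqrt(-sqrt(19)) = I*19**(1/4)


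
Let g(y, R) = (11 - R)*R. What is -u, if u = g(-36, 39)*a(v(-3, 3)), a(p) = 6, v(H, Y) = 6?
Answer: 6552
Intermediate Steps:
g(y, R) = R*(11 - R)
u = -6552 (u = (39*(11 - 1*39))*6 = (39*(11 - 39))*6 = (39*(-28))*6 = -1092*6 = -6552)
-u = -1*(-6552) = 6552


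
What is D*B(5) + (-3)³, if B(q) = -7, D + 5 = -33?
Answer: 239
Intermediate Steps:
D = -38 (D = -5 - 33 = -38)
D*B(5) + (-3)³ = -38*(-7) + (-3)³ = 266 - 27 = 239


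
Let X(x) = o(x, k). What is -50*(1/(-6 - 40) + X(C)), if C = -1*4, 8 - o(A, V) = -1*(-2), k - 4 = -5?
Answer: -6875/23 ≈ -298.91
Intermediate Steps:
k = -1 (k = 4 - 5 = -1)
o(A, V) = 6 (o(A, V) = 8 - (-1)*(-2) = 8 - 1*2 = 8 - 2 = 6)
C = -4
X(x) = 6
-50*(1/(-6 - 40) + X(C)) = -50*(1/(-6 - 40) + 6) = -50*(1/(-46) + 6) = -50*(-1/46 + 6) = -50*275/46 = -6875/23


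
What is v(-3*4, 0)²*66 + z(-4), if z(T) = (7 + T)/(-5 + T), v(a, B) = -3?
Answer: 1781/3 ≈ 593.67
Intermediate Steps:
z(T) = (7 + T)/(-5 + T)
v(-3*4, 0)²*66 + z(-4) = (-3)²*66 + (7 - 4)/(-5 - 4) = 9*66 + 3/(-9) = 594 - ⅑*3 = 594 - ⅓ = 1781/3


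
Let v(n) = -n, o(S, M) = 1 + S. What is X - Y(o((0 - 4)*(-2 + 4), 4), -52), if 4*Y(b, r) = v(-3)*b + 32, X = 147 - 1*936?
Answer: -3167/4 ≈ -791.75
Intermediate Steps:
X = -789 (X = 147 - 936 = -789)
Y(b, r) = 8 + 3*b/4 (Y(b, r) = ((-1*(-3))*b + 32)/4 = (3*b + 32)/4 = (32 + 3*b)/4 = 8 + 3*b/4)
X - Y(o((0 - 4)*(-2 + 4), 4), -52) = -789 - (8 + 3*(1 + (0 - 4)*(-2 + 4))/4) = -789 - (8 + 3*(1 - 4*2)/4) = -789 - (8 + 3*(1 - 8)/4) = -789 - (8 + (¾)*(-7)) = -789 - (8 - 21/4) = -789 - 1*11/4 = -789 - 11/4 = -3167/4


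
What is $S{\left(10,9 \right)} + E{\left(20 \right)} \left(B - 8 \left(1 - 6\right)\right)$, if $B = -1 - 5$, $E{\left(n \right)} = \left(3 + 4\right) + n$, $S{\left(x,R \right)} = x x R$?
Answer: $1818$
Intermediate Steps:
$S{\left(x,R \right)} = R x^{2}$ ($S{\left(x,R \right)} = x^{2} R = R x^{2}$)
$E{\left(n \right)} = 7 + n$
$B = -6$ ($B = -1 - 5 = -6$)
$S{\left(10,9 \right)} + E{\left(20 \right)} \left(B - 8 \left(1 - 6\right)\right) = 9 \cdot 10^{2} + \left(7 + 20\right) \left(-6 - 8 \left(1 - 6\right)\right) = 9 \cdot 100 + 27 \left(-6 - 8 \left(1 - 6\right)\right) = 900 + 27 \left(-6 - -40\right) = 900 + 27 \left(-6 + 40\right) = 900 + 27 \cdot 34 = 900 + 918 = 1818$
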